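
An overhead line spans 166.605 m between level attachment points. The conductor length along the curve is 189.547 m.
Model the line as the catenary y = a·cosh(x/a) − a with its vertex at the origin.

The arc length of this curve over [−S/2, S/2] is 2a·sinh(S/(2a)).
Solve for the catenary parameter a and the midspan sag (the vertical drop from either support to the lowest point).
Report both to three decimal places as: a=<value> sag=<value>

seed: a₀ = √(S³/(24(L−S))) = √(166.605³/(24·22.942)) = 91.645425
iter 1: u=0.908965  f(a)=+9.666e-01  f'(a)=-5.433e-01  a ← 91.645425 − (+9.666e-01/-5.433e-01) = 93.424662
iter 2: u=0.891654  f(a)=+2.887e-02  f'(a)=-5.113e-01  a ← 93.424662 − (+2.887e-02/-5.113e-01) = 93.481125
iter 3: u=0.891116  f(a)=+2.750e-05  f'(a)=-5.103e-01  a ← 93.481125 − (+2.750e-05/-5.103e-01) = 93.481178
iter 4: u=0.891115  f(a)=+2.501e-11  f'(a)=-5.103e-01  a ← 93.481178 − (+2.501e-11/-5.103e-01) = 93.481178
converged: |Δa| < 1e-12 after 4 iterations
sag = a·(cosh(S/(2a)) − 1) = 93.481178·(cosh(0.891115) − 1) = 39.638118
T_max/T_min = cosh(S/(2a)) = 1.424022

a=93.481 sag=39.638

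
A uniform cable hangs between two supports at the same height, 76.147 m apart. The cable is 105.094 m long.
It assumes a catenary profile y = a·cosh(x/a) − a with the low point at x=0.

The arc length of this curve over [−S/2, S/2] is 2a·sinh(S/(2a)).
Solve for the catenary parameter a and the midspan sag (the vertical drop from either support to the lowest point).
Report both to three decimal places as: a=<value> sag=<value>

a=26.538 sag=32.330

seed: a₀ = √(S³/(24(L−S))) = √(76.147³/(24·28.947)) = 25.209939
iter 1: u=1.510258  f(a)=+3.486e+00  f'(a)=-2.865e+00  a ← 25.209939 − (+3.486e+00/-2.865e+00) = 26.426888
iter 2: u=1.440711  f(a)=+2.683e-01  f'(a)=-2.439e+00  a ← 26.426888 − (+2.683e-01/-2.439e+00) = 26.536895
iter 3: u=1.434738  f(a)=+1.883e-03  f'(a)=-2.405e+00  a ← 26.536895 − (+1.883e-03/-2.405e+00) = 26.537678
iter 4: u=1.434696  f(a)=+9.411e-08  f'(a)=-2.405e+00  a ← 26.537678 − (+9.411e-08/-2.405e+00) = 26.537678
iter 5: u=1.434696  f(a)=+0.000e+00  f'(a)=-2.405e+00  a ← 26.537678 − (+0.000e+00/-2.405e+00) = 26.537678
converged: |Δa| < 1e-12 after 5 iterations
sag = a·(cosh(S/(2a)) − 1) = 26.537678·(cosh(1.434696) − 1) = 32.330272
T_max/T_min = cosh(S/(2a)) = 2.218278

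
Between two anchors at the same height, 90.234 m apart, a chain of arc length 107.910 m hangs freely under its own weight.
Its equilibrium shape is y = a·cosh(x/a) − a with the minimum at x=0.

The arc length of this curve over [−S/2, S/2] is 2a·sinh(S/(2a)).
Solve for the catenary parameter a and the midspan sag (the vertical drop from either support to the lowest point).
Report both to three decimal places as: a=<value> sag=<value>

seed: a₀ = √(S³/(24(L−S))) = √(90.234³/(24·17.676)) = 41.615747
iter 1: u=1.084133  f(a)=+1.068e+00  f'(a)=-9.536e-01  a ← 41.615747 − (+1.068e+00/-9.536e-01) = 42.736031
iter 2: u=1.055713  f(a)=+4.466e-02  f'(a)=-8.754e-01  a ← 42.736031 − (+4.466e-02/-8.754e-01) = 42.787046
iter 3: u=1.054455  f(a)=+8.558e-05  f'(a)=-8.720e-01  a ← 42.787046 − (+8.558e-05/-8.720e-01) = 42.787144
iter 4: u=1.054452  f(a)=+3.156e-10  f'(a)=-8.720e-01  a ← 42.787144 − (+3.156e-10/-8.720e-01) = 42.787144
iter 5: u=1.054452  f(a)=+1.421e-14  f'(a)=-8.720e-01  a ← 42.787144 − (+1.421e-14/-8.720e-01) = 42.787144
converged: |Δa| < 1e-12 after 5 iterations
sag = a·(cosh(S/(2a)) − 1) = 42.787144·(cosh(1.054452) − 1) = 26.074178
T_max/T_min = cosh(S/(2a)) = 1.609393

a=42.787 sag=26.074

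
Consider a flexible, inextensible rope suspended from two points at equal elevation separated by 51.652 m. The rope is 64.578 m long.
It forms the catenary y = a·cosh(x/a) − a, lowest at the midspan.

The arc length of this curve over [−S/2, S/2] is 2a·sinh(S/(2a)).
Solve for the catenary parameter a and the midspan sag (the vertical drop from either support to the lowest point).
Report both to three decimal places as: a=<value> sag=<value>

a=21.826 sag=17.148

seed: a₀ = √(S³/(24(L−S))) = √(51.652³/(24·12.926)) = 21.076234
iter 1: u=1.225361  f(a)=+1.006e+00  f'(a)=-1.421e+00  a ← 21.076234 − (+1.006e+00/-1.421e+00) = 21.784120
iter 2: u=1.185543  f(a)=+5.290e-02  f'(a)=-1.275e+00  a ← 21.784120 − (+5.290e-02/-1.275e+00) = 21.825607
iter 3: u=1.183289  f(a)=+1.643e-04  f'(a)=-1.267e+00  a ← 21.825607 − (+1.643e-04/-1.267e+00) = 21.825737
iter 4: u=1.183282  f(a)=+1.595e-09  f'(a)=-1.267e+00  a ← 21.825737 − (+1.595e-09/-1.267e+00) = 21.825737
iter 5: u=1.183282  f(a)=-2.842e-14  f'(a)=-1.267e+00  a ← 21.825737 − (-2.842e-14/-1.267e+00) = 21.825737
converged: |Δa| < 1e-12 after 5 iterations
sag = a·(cosh(S/(2a)) − 1) = 21.825737·(cosh(1.183282) − 1) = 17.147874
T_max/T_min = cosh(S/(2a)) = 1.785672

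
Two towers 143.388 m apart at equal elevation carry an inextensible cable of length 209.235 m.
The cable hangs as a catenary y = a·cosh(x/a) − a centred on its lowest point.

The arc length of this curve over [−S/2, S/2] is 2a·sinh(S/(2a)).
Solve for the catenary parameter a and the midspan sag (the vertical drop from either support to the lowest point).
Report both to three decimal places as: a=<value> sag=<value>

seed: a₀ = √(S³/(24(L−S))) = √(143.388³/(24·65.847)) = 43.191232
iter 1: u=1.659920  f(a)=+9.690e+00  f'(a)=-3.976e+00  a ← 43.191232 − (+9.690e+00/-3.976e+00) = 45.628207
iter 2: u=1.571265  f(a)=+8.806e-01  f'(a)=-3.284e+00  a ← 45.628207 − (+8.806e-01/-3.284e+00) = 45.896388
iter 3: u=1.562084  f(a)=+8.878e-03  f'(a)=-3.218e+00  a ← 45.896388 − (+8.878e-03/-3.218e+00) = 45.899147
iter 4: u=1.561990  f(a)=+9.226e-07  f'(a)=-3.217e+00  a ← 45.899147 − (+9.226e-07/-3.217e+00) = 45.899147
iter 5: u=1.561990  f(a)=+2.842e-14  f'(a)=-3.217e+00  a ← 45.899147 − (+2.842e-14/-3.217e+00) = 45.899147
converged: |Δa| < 1e-12 after 5 iterations
sag = a·(cosh(S/(2a)) − 1) = 45.899147·(cosh(1.561990) − 1) = 68.344246
T_max/T_min = cosh(S/(2a)) = 2.489009

a=45.899 sag=68.344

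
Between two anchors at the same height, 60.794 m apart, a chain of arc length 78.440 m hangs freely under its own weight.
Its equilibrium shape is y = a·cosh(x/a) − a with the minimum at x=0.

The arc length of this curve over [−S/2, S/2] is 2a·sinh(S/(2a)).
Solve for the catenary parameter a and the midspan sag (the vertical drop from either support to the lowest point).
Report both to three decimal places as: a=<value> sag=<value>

seed: a₀ = √(S³/(24(L−S))) = √(60.794³/(24·17.646)) = 23.033627
iter 1: u=1.319679  f(a)=+1.602e+00  f'(a)=-1.816e+00  a ← 23.033627 − (+1.602e+00/-1.816e+00) = 23.915618
iter 2: u=1.271010  f(a)=+9.660e-02  f'(a)=-1.603e+00  a ← 23.915618 − (+9.660e-02/-1.603e+00) = 23.975877
iter 3: u=1.267816  f(a)=+4.012e-04  f'(a)=-1.590e+00  a ← 23.975877 − (+4.012e-04/-1.590e+00) = 23.976129
iter 4: u=1.267803  f(a)=+6.984e-09  f'(a)=-1.590e+00  a ← 23.976129 − (+6.984e-09/-1.590e+00) = 23.976129
iter 5: u=1.267803  f(a)=-1.421e-14  f'(a)=-1.590e+00  a ← 23.976129 − (-1.421e-14/-1.590e+00) = 23.976129
converged: |Δa| < 1e-12 after 5 iterations
sag = a·(cosh(S/(2a)) − 1) = 23.976129·(cosh(1.267803) − 1) = 21.991938
T_max/T_min = cosh(S/(2a)) = 1.917243

a=23.976 sag=21.992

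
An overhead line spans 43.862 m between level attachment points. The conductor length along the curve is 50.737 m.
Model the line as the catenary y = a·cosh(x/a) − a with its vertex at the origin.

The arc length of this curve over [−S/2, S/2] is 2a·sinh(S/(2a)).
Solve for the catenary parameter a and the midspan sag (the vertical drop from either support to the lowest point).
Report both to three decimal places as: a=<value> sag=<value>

a=23.128 sag=11.201

seed: a₀ = √(S³/(24(L−S))) = √(43.862³/(24·6.875)) = 22.614692
iter 1: u=0.969768  f(a)=+3.306e-01  f'(a)=-6.671e-01  a ← 22.614692 − (+3.306e-01/-6.671e-01) = 23.110256
iter 2: u=0.948973  f(a)=+1.118e-02  f'(a)=-6.227e-01  a ← 23.110256 − (+1.118e-02/-6.227e-01) = 23.128209
iter 3: u=0.948236  f(a)=+1.377e-05  f'(a)=-6.212e-01  a ← 23.128209 − (+1.377e-05/-6.212e-01) = 23.128231
iter 4: u=0.948235  f(a)=+2.098e-11  f'(a)=-6.212e-01  a ← 23.128231 − (+2.098e-11/-6.212e-01) = 23.128231
iter 5: u=0.948235  f(a)=-7.105e-15  f'(a)=-6.212e-01  a ← 23.128231 − (-7.105e-15/-6.212e-01) = 23.128231
converged: |Δa| < 1e-12 after 5 iterations
sag = a·(cosh(S/(2a)) − 1) = 23.128231·(cosh(0.948235) − 1) = 11.200705
T_max/T_min = cosh(S/(2a)) = 1.484287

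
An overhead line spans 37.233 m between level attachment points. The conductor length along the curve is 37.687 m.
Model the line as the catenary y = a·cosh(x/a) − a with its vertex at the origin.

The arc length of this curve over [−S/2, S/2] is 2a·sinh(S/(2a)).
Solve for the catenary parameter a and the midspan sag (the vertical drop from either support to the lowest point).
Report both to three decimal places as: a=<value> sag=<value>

a=68.952 sag=2.528

seed: a₀ = √(S³/(24(L−S))) = √(37.233³/(24·0.454)) = 68.826946
iter 1: u=0.270483  f(a)=+1.664e-03  f'(a)=-1.329e-02  a ← 68.826946 − (+1.664e-03/-1.329e-02) = 68.952133
iter 2: u=0.269992  f(a)=+4.550e-06  f'(a)=-1.322e-02  a ← 68.952133 − (+4.550e-06/-1.322e-02) = 68.952477
iter 3: u=0.269990  f(a)=+3.423e-11  f'(a)=-1.322e-02  a ← 68.952477 − (+3.423e-11/-1.322e-02) = 68.952477
iter 4: u=0.269990  f(a)=+0.000e+00  f'(a)=-1.322e-02  a ← 68.952477 − (+0.000e+00/-1.322e-02) = 68.952477
converged: |Δa| < 1e-12 after 4 iterations
sag = a·(cosh(S/(2a)) − 1) = 68.952477·(cosh(0.269990) − 1) = 2.528441
T_max/T_min = cosh(S/(2a)) = 1.036669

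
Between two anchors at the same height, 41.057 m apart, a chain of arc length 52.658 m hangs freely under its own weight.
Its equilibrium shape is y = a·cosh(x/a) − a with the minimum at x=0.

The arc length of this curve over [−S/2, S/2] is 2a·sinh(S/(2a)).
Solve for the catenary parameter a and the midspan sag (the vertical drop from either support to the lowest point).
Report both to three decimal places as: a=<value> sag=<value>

seed: a₀ = √(S³/(24(L−S))) = √(41.057³/(24·11.601)) = 15.766216
iter 1: u=1.302056  f(a)=+1.024e+00  f'(a)=-1.737e+00  a ← 15.766216 − (+1.024e+00/-1.737e+00) = 16.355856
iter 2: u=1.255116  f(a)=+6.025e-02  f'(a)=-1.538e+00  a ← 16.355856 − (+6.025e-02/-1.538e+00) = 16.395035
iter 3: u=1.252117  f(a)=+2.374e-04  f'(a)=-1.526e+00  a ← 16.395035 − (+2.374e-04/-1.526e+00) = 16.395190
iter 4: u=1.252105  f(a)=+3.718e-09  f'(a)=-1.526e+00  a ← 16.395190 − (+3.718e-09/-1.526e+00) = 16.395190
iter 5: u=1.252105  f(a)=+0.000e+00  f'(a)=-1.526e+00  a ← 16.395190 − (+0.000e+00/-1.526e+00) = 16.395190
converged: |Δa| < 1e-12 after 5 iterations
sag = a·(cosh(S/(2a)) − 1) = 16.395190·(cosh(1.252105) − 1) = 14.621233
T_max/T_min = cosh(S/(2a)) = 1.891800

a=16.395 sag=14.621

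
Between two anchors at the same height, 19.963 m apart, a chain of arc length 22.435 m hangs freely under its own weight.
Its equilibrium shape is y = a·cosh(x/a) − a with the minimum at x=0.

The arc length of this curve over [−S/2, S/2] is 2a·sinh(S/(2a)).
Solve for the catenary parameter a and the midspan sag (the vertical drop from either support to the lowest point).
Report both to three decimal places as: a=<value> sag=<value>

seed: a₀ = √(S³/(24(L−S))) = √(19.963³/(24·2.472)) = 11.580008
iter 1: u=0.861960  f(a)=+9.347e-02  f'(a)=-4.595e-01  a ← 11.580008 − (+9.347e-02/-4.595e-01) = 11.783424
iter 2: u=0.847080  f(a)=+2.520e-03  f'(a)=-4.350e-01  a ← 11.783424 − (+2.520e-03/-4.350e-01) = 11.789216
iter 3: u=0.846664  f(a)=+1.944e-06  f'(a)=-4.344e-01  a ← 11.789216 − (+1.944e-06/-4.344e-01) = 11.789220
iter 4: u=0.846663  f(a)=+1.158e-12  f'(a)=-4.344e-01  a ← 11.789220 − (+1.158e-12/-4.344e-01) = 11.789220
converged: |Δa| < 1e-12 after 4 iterations
sag = a·(cosh(S/(2a)) − 1) = 11.789220·(cosh(0.846663) − 1) = 4.484010
T_max/T_min = cosh(S/(2a)) = 1.380348

a=11.789 sag=4.484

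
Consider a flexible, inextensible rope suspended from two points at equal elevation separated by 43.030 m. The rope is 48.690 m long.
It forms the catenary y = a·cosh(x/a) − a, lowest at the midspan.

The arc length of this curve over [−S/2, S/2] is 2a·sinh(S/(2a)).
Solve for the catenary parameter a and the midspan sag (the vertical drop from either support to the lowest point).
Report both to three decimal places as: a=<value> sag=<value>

seed: a₀ = √(S³/(24(L−S))) = √(43.030³/(24·5.660)) = 24.218274
iter 1: u=0.888379  f(a)=+2.276e-01  f'(a)=-5.054e-01  a ← 24.218274 − (+2.276e-01/-5.054e-01) = 24.668629
iter 2: u=0.872160  f(a)=+6.503e-03  f'(a)=-4.769e-01  a ← 24.668629 − (+6.503e-03/-4.769e-01) = 24.682268
iter 3: u=0.871678  f(a)=+5.657e-06  f'(a)=-4.760e-01  a ← 24.682268 − (+5.657e-06/-4.760e-01) = 24.682279
iter 4: u=0.871678  f(a)=+4.285e-12  f'(a)=-4.760e-01  a ← 24.682279 − (+4.285e-12/-4.760e-01) = 24.682279
converged: |Δa| < 1e-12 after 4 iterations
sag = a·(cosh(S/(2a)) − 1) = 24.682279·(cosh(0.871678) − 1) = 9.986063
T_max/T_min = cosh(S/(2a)) = 1.404584

a=24.682 sag=9.986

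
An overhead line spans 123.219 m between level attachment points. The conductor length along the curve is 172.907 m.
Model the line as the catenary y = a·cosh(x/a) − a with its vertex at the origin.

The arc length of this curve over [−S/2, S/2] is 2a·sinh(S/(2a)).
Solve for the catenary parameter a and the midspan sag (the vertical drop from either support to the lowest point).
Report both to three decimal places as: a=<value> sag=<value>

a=41.811 sag=54.222

seed: a₀ = √(S³/(24(L−S))) = √(123.219³/(24·49.688)) = 39.608203
iter 1: u=1.555473  f(a)=+6.369e+00  f'(a)=-3.171e+00  a ← 39.608203 − (+6.369e+00/-3.171e+00) = 41.616840
iter 2: u=1.480398  f(a)=+5.166e-01  f'(a)=-2.676e+00  a ← 41.616840 − (+5.166e-01/-2.676e+00) = 41.809904
iter 3: u=1.473562  f(a)=+4.061e-03  f'(a)=-2.634e+00  a ← 41.809904 − (+4.061e-03/-2.634e+00) = 41.811446
iter 4: u=1.473508  f(a)=+2.553e-07  f'(a)=-2.633e+00  a ← 41.811446 − (+2.553e-07/-2.633e+00) = 41.811446
iter 5: u=1.473508  f(a)=+2.842e-14  f'(a)=-2.633e+00  a ← 41.811446 − (+2.842e-14/-2.633e+00) = 41.811446
converged: |Δa| < 1e-12 after 5 iterations
sag = a·(cosh(S/(2a)) − 1) = 41.811446·(cosh(1.473508) − 1) = 54.221906
T_max/T_min = cosh(S/(2a)) = 2.296820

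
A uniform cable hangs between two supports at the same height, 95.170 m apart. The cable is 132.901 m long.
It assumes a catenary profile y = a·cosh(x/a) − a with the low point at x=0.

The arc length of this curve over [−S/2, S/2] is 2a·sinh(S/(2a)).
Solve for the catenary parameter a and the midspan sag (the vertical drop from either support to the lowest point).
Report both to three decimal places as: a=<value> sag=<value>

seed: a₀ = √(S³/(24(L−S))) = √(95.170³/(24·37.731)) = 30.852853
iter 1: u=1.542321  f(a)=+4.750e+00  f'(a)=-3.079e+00  a ← 30.852853 − (+4.750e+00/-3.079e+00) = 32.395514
iter 2: u=1.468876  f(a)=+3.795e-01  f'(a)=-2.605e+00  a ← 32.395514 − (+3.795e-01/-2.605e+00) = 32.541193
iter 3: u=1.462300  f(a)=+2.888e-03  f'(a)=-2.566e+00  a ← 32.541193 − (+2.888e-03/-2.566e+00) = 32.542318
iter 4: u=1.462250  f(a)=+1.699e-07  f'(a)=-2.565e+00  a ← 32.542318 − (+1.699e-07/-2.565e+00) = 32.542318
iter 5: u=1.462250  f(a)=+2.842e-14  f'(a)=-2.565e+00  a ← 32.542318 − (+2.842e-14/-2.565e+00) = 32.542318
converged: |Δa| < 1e-12 after 5 iterations
sag = a·(cosh(S/(2a)) − 1) = 32.542318·(cosh(1.462250) − 1) = 41.448704
T_max/T_min = cosh(S/(2a)) = 2.273686

a=32.542 sag=41.449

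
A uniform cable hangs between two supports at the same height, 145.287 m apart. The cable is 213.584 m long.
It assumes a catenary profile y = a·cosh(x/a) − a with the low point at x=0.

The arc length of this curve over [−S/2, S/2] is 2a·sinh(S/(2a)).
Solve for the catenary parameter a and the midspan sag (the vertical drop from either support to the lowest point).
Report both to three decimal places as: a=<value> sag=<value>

a=46.025 sag=70.263

seed: a₀ = √(S³/(24(L−S))) = √(145.287³/(24·68.297)) = 43.254739
iter 1: u=1.679434  f(a)=+1.030e+01  f'(a)=-4.143e+00  a ← 43.254739 − (+1.030e+01/-4.143e+00) = 45.741835
iter 2: u=1.588119  f(a)=+9.556e-01  f'(a)=-3.407e+00  a ← 45.741835 − (+9.556e-01/-3.407e+00) = 46.022279
iter 3: u=1.578442  f(a)=+1.007e-02  f'(a)=-3.336e+00  a ← 46.022279 − (+1.007e-02/-3.336e+00) = 46.025299
iter 4: u=1.578338  f(a)=+1.145e-06  f'(a)=-3.335e+00  a ← 46.025299 − (+1.145e-06/-3.335e+00) = 46.025299
iter 5: u=1.578338  f(a)=+2.842e-14  f'(a)=-3.335e+00  a ← 46.025299 − (+2.842e-14/-3.335e+00) = 46.025299
converged: |Δa| < 1e-12 after 5 iterations
sag = a·(cosh(S/(2a)) − 1) = 46.025299·(cosh(1.578338) − 1) = 70.262531
T_max/T_min = cosh(S/(2a)) = 2.526607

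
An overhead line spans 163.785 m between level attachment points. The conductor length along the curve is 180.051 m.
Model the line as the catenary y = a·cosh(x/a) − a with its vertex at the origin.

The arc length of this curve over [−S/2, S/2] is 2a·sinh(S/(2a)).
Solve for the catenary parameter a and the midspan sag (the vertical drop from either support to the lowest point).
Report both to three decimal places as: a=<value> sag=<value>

seed: a₀ = √(S³/(24(L−S))) = √(163.785³/(24·16.266)) = 106.087736
iter 1: u=0.771932  f(a)=+4.916e-01  f'(a)=-3.253e-01  a ← 106.087736 − (+4.916e-01/-3.253e-01) = 107.598755
iter 2: u=0.761092  f(a)=+1.070e-02  f'(a)=-3.113e-01  a ← 107.598755 − (+1.070e-02/-3.113e-01) = 107.633125
iter 3: u=0.760848  f(a)=+5.319e-06  f'(a)=-3.110e-01  a ← 107.633125 − (+5.319e-06/-3.110e-01) = 107.633142
iter 4: u=0.760848  f(a)=+1.336e-12  f'(a)=-3.110e-01  a ← 107.633142 − (+1.336e-12/-3.110e-01) = 107.633142
converged: |Δa| < 1e-12 after 4 iterations
sag = a·(cosh(S/(2a)) − 1) = 107.633142·(cosh(0.760848) − 1) = 32.686080
T_max/T_min = cosh(S/(2a)) = 1.303680

a=107.633 sag=32.686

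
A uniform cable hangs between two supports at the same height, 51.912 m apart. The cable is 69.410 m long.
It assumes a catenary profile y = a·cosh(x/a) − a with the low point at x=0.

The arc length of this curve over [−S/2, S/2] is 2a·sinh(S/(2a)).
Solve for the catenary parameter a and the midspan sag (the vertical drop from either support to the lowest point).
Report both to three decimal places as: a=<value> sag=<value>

a=19.111 sag=20.508

seed: a₀ = √(S³/(24(L−S))) = √(51.912³/(24·17.498)) = 18.251637
iter 1: u=1.422119  f(a)=+1.857e+00  f'(a)=-2.334e+00  a ← 18.251637 − (+1.857e+00/-2.334e+00) = 19.047195
iter 2: u=1.362720  f(a)=+1.283e-01  f'(a)=-2.022e+00  a ← 19.047195 − (+1.283e-01/-2.022e+00) = 19.110663
iter 3: u=1.358195  f(a)=+7.133e-04  f'(a)=-1.999e+00  a ← 19.110663 − (+7.133e-04/-1.999e+00) = 19.111019
iter 4: u=1.358169  f(a)=+2.231e-08  f'(a)=-1.999e+00  a ← 19.111019 − (+2.231e-08/-1.999e+00) = 19.111019
iter 5: u=1.358169  f(a)=+0.000e+00  f'(a)=-1.999e+00  a ← 19.111019 − (+0.000e+00/-1.999e+00) = 19.111019
converged: |Δa| < 1e-12 after 5 iterations
sag = a·(cosh(S/(2a)) − 1) = 19.111019·(cosh(1.358169) − 1) = 20.508018
T_max/T_min = cosh(S/(2a)) = 2.073099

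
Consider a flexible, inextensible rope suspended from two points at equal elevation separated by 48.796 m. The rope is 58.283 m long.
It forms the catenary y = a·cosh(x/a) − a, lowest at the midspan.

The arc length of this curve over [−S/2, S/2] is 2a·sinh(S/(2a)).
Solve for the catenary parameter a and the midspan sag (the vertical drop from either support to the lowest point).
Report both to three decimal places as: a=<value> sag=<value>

seed: a₀ = √(S³/(24(L−S))) = √(48.796³/(24·9.487)) = 22.589482
iter 1: u=1.080060  f(a)=+5.690e-01  f'(a)=-9.421e-01  a ← 22.589482 − (+5.690e-01/-9.421e-01) = 23.193412
iter 2: u=1.051937  f(a)=+2.362e-02  f'(a)=-8.654e-01  a ← 23.193412 − (+2.362e-02/-8.654e-01) = 23.220701
iter 3: u=1.050700  f(a)=+4.459e-05  f'(a)=-8.621e-01  a ← 23.220701 − (+4.459e-05/-8.621e-01) = 23.220753
iter 4: u=1.050698  f(a)=+1.596e-10  f'(a)=-8.621e-01  a ← 23.220753 − (+1.596e-10/-8.621e-01) = 23.220753
iter 5: u=1.050698  f(a)=-2.132e-14  f'(a)=-8.621e-01  a ← 23.220753 − (-2.132e-14/-8.621e-01) = 23.220753
converged: |Δa| < 1e-12 after 5 iterations
sag = a·(cosh(S/(2a)) − 1) = 23.220753·(cosh(1.050698) − 1) = 14.040895
T_max/T_min = cosh(S/(2a)) = 1.604670

a=23.221 sag=14.041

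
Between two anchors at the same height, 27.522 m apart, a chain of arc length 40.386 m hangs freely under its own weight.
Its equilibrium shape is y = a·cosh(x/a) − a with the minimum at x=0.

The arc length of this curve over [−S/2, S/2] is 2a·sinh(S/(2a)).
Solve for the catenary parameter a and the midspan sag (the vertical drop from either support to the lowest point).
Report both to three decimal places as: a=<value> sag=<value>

a=8.741 sag=13.263

seed: a₀ = √(S³/(24(L−S))) = √(27.522³/(24·12.864)) = 8.217247
iter 1: u=1.674648  f(a)=+1.929e+00  f'(a)=-4.102e+00  a ← 8.217247 − (+1.929e+00/-4.102e+00) = 8.687559
iter 2: u=1.583989  f(a)=+1.780e-01  f'(a)=-3.377e+00  a ← 8.687559 − (+1.780e-01/-3.377e+00) = 8.740277
iter 3: u=1.574435  f(a)=+1.856e-03  f'(a)=-3.307e+00  a ← 8.740277 − (+1.856e-03/-3.307e+00) = 8.740838
iter 4: u=1.574334  f(a)=+2.065e-07  f'(a)=-3.306e+00  a ← 8.740838 − (+2.065e-07/-3.306e+00) = 8.740838
iter 5: u=1.574334  f(a)=+7.105e-15  f'(a)=-3.306e+00  a ← 8.740838 − (+7.105e-15/-3.306e+00) = 8.740838
converged: |Δa| < 1e-12 after 5 iterations
sag = a·(cosh(S/(2a)) − 1) = 8.740838·(cosh(1.574334) − 1) = 13.262787
T_max/T_min = cosh(S/(2a)) = 2.517336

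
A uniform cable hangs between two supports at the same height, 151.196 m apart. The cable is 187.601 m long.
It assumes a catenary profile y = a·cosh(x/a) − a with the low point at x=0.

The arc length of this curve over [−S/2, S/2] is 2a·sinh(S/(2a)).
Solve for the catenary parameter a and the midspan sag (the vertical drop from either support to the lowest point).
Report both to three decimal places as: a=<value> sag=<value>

a=65.052 sag=49.098

seed: a₀ = √(S³/(24(L−S))) = √(151.196³/(24·36.405)) = 62.896186
iter 1: u=1.201949  f(a)=+2.722e+00  f'(a)=-1.334e+00  a ← 62.896186 − (+2.722e+00/-1.334e+00) = 64.937067
iter 2: u=1.164173  f(a)=+1.381e-01  f'(a)=-1.202e+00  a ← 64.937067 − (+1.381e-01/-1.202e+00) = 65.052008
iter 3: u=1.162116  f(a)=+3.975e-04  f'(a)=-1.195e+00  a ← 65.052008 − (+3.975e-04/-1.195e+00) = 65.052340
iter 4: u=1.162110  f(a)=+3.315e-09  f'(a)=-1.195e+00  a ← 65.052340 − (+3.315e-09/-1.195e+00) = 65.052340
iter 5: u=1.162110  f(a)=+0.000e+00  f'(a)=-1.195e+00  a ← 65.052340 − (+0.000e+00/-1.195e+00) = 65.052340
converged: |Δa| < 1e-12 after 5 iterations
sag = a·(cosh(S/(2a)) − 1) = 65.052340·(cosh(1.162110) − 1) = 49.098178
T_max/T_min = cosh(S/(2a)) = 1.754749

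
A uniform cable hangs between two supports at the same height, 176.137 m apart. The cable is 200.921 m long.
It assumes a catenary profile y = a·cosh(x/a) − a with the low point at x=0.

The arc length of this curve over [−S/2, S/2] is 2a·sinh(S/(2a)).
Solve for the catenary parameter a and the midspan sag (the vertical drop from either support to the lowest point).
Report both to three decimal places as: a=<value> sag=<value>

seed: a₀ = √(S³/(24(L−S))) = √(176.137³/(24·24.784)) = 95.848335
iter 1: u=0.918832  f(a)=+1.067e+00  f'(a)=-5.621e-01  a ← 95.848335 − (+1.067e+00/-5.621e-01) = 97.747257
iter 2: u=0.900982  f(a)=+3.255e-02  f'(a)=-5.283e-01  a ← 97.747257 − (+3.255e-02/-5.283e-01) = 97.808862
iter 3: u=0.900414  f(a)=+3.237e-05  f'(a)=-5.273e-01  a ← 97.808862 − (+3.237e-05/-5.273e-01) = 97.808923
iter 4: u=0.900414  f(a)=+3.209e-11  f'(a)=-5.273e-01  a ← 97.808923 − (+3.209e-11/-5.273e-01) = 97.808923
converged: |Δa| < 1e-12 after 4 iterations
sag = a·(cosh(S/(2a)) − 1) = 97.808923·(cosh(0.900414) − 1) = 42.401267
T_max/T_min = cosh(S/(2a)) = 1.433511

a=97.809 sag=42.401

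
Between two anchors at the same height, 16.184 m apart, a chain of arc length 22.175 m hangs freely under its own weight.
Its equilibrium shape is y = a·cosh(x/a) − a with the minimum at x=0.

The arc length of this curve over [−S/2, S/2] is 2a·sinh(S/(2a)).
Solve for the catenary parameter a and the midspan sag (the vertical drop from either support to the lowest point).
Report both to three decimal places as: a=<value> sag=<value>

seed: a₀ = √(S³/(24(L−S))) = √(16.184³/(24·5.991)) = 5.429671
iter 1: u=1.490330  f(a)=+7.016e-01  f'(a)=-2.737e+00  a ← 5.429671 − (+7.016e-01/-2.737e+00) = 5.685977
iter 2: u=1.423150  f(a)=+5.274e-02  f'(a)=-2.340e+00  a ← 5.685977 − (+5.274e-02/-2.340e+00) = 5.708514
iter 3: u=1.417532  f(a)=+3.515e-04  f'(a)=-2.309e+00  a ← 5.708514 − (+3.515e-04/-2.309e+00) = 5.708667
iter 4: u=1.417494  f(a)=+1.585e-08  f'(a)=-2.309e+00  a ← 5.708667 − (+1.585e-08/-2.309e+00) = 5.708667
iter 5: u=1.417494  f(a)=-3.553e-15  f'(a)=-2.309e+00  a ← 5.708667 − (-3.553e-15/-2.309e+00) = 5.708667
converged: |Δa| < 1e-12 after 5 iterations
sag = a·(cosh(S/(2a)) − 1) = 5.708667·(cosh(1.417494) − 1) = 6.762161
T_max/T_min = cosh(S/(2a)) = 2.184543

a=5.709 sag=6.762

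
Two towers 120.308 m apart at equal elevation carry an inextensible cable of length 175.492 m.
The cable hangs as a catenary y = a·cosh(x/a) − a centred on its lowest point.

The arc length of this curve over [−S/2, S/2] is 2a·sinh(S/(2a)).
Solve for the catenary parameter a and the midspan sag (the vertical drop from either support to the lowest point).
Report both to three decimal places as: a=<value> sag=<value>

seed: a₀ = √(S³/(24(L−S))) = √(120.308³/(24·55.184)) = 36.260146
iter 1: u=1.658956  f(a)=+8.111e+00  f'(a)=-3.968e+00  a ← 36.260146 − (+8.111e+00/-3.968e+00) = 38.304124
iter 2: u=1.570431  f(a)=+7.363e-01  f'(a)=-3.278e+00  a ← 38.304124 − (+7.363e-01/-3.278e+00) = 38.528785
iter 3: u=1.561274  f(a)=+7.407e-03  f'(a)=-3.212e+00  a ← 38.528785 − (+7.407e-03/-3.212e+00) = 38.531092
iter 4: u=1.561181  f(a)=+7.663e-07  f'(a)=-3.211e+00  a ← 38.531092 − (+7.663e-07/-3.211e+00) = 38.531092
iter 5: u=1.561181  f(a)=-2.842e-14  f'(a)=-3.211e+00  a ← 38.531092 − (-2.842e-14/-3.211e+00) = 38.531092
converged: |Δa| < 1e-12 after 5 iterations
sag = a·(cosh(S/(2a)) − 1) = 38.531092·(cosh(1.561181) − 1) = 57.302126
T_max/T_min = cosh(S/(2a)) = 2.487166

a=38.531 sag=57.302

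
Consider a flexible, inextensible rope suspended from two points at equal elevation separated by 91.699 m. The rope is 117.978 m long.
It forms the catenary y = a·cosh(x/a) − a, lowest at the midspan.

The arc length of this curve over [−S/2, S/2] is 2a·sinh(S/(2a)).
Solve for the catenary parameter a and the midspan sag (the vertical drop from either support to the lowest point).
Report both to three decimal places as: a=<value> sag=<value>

seed: a₀ = √(S³/(24(L−S))) = √(91.699³/(24·26.279)) = 34.965268
iter 1: u=1.311287  f(a)=+2.354e+00  f'(a)=-1.778e+00  a ← 34.965268 − (+2.354e+00/-1.778e+00) = 36.289252
iter 2: u=1.263446  f(a)=+1.403e-01  f'(a)=-1.572e+00  a ← 36.289252 − (+1.403e-01/-1.572e+00) = 36.378521
iter 3: u=1.260345  f(a)=+5.684e-04  f'(a)=-1.559e+00  a ← 36.378521 − (+5.684e-04/-1.559e+00) = 36.378885
iter 4: u=1.260333  f(a)=+9.411e-09  f'(a)=-1.559e+00  a ← 36.378885 − (+9.411e-09/-1.559e+00) = 36.378885
iter 5: u=1.260333  f(a)=+1.421e-14  f'(a)=-1.559e+00  a ← 36.378885 − (+1.421e-14/-1.559e+00) = 36.378885
converged: |Δa| < 1e-12 after 5 iterations
sag = a·(cosh(S/(2a)) − 1) = 36.378885·(cosh(1.260333) − 1) = 32.925699
T_max/T_min = cosh(S/(2a)) = 1.905077

a=36.379 sag=32.926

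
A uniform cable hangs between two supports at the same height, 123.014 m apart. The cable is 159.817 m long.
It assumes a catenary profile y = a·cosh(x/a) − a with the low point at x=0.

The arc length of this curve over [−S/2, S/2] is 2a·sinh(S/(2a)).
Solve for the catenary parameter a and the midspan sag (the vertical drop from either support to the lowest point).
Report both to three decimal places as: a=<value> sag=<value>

a=47.840 sag=45.294

seed: a₀ = √(S³/(24(L−S))) = √(123.014³/(24·36.803)) = 45.907599
iter 1: u=1.339800  f(a)=+3.448e+00  f'(a)=-1.910e+00  a ← 45.907599 − (+3.448e+00/-1.910e+00) = 47.712577
iter 2: u=1.289115  f(a)=+2.138e-01  f'(a)=-1.680e+00  a ← 47.712577 − (+2.138e-01/-1.680e+00) = 47.839822
iter 3: u=1.285686  f(a)=+9.420e-04  f'(a)=-1.665e+00  a ← 47.839822 − (+9.420e-04/-1.665e+00) = 47.840387
iter 4: u=1.285671  f(a)=+1.847e-08  f'(a)=-1.665e+00  a ← 47.840387 − (+1.847e-08/-1.665e+00) = 47.840387
iter 5: u=1.285671  f(a)=+0.000e+00  f'(a)=-1.665e+00  a ← 47.840387 − (+0.000e+00/-1.665e+00) = 47.840387
converged: |Δa| < 1e-12 after 5 iterations
sag = a·(cosh(S/(2a)) − 1) = 47.840387·(cosh(1.285671) − 1) = 45.294306
T_max/T_min = cosh(S/(2a)) = 1.946780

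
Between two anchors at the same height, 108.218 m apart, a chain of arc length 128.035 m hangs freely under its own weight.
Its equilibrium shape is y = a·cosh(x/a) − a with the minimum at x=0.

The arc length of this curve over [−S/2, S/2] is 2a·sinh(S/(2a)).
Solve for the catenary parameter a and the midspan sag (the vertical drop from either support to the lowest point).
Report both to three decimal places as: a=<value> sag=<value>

a=52.983 sag=30.116

seed: a₀ = √(S³/(24(L−S))) = √(108.218³/(24·19.817)) = 51.620794
iter 1: u=1.048202  f(a)=+1.118e+00  f'(a)=-8.555e-01  a ← 51.620794 − (+1.118e+00/-8.555e-01) = 52.927111
iter 2: u=1.022331  f(a)=+4.383e-02  f'(a)=-7.896e-01  a ← 52.927111 − (+4.383e-02/-7.896e-01) = 52.982617
iter 3: u=1.021259  f(a)=+7.350e-05  f'(a)=-7.870e-01  a ← 52.982617 − (+7.350e-05/-7.870e-01) = 52.982711
iter 4: u=1.021258  f(a)=+2.075e-10  f'(a)=-7.870e-01  a ← 52.982711 − (+2.075e-10/-7.870e-01) = 52.982711
iter 5: u=1.021258  f(a)=+2.842e-14  f'(a)=-7.870e-01  a ← 52.982711 − (+2.842e-14/-7.870e-01) = 52.982711
converged: |Δa| < 1e-12 after 5 iterations
sag = a·(cosh(S/(2a)) − 1) = 52.982711·(cosh(1.021258) − 1) = 30.116074
T_max/T_min = cosh(S/(2a)) = 1.568413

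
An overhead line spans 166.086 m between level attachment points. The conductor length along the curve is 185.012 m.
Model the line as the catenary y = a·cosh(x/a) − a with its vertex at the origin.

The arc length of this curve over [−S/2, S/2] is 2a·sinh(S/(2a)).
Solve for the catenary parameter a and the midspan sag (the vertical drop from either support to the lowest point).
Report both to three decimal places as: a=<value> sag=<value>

seed: a₀ = √(S³/(24(L−S))) = √(166.086³/(24·18.926)) = 100.430240
iter 1: u=0.826872  f(a)=+6.576e-01  f'(a)=-4.033e-01  a ← 100.430240 − (+6.576e-01/-4.033e-01) = 102.060856
iter 2: u=0.813662  f(a)=+1.636e-02  f'(a)=-3.835e-01  a ← 102.060856 − (+1.636e-02/-3.835e-01) = 102.103516
iter 3: u=0.813322  f(a)=+1.069e-05  f'(a)=-3.830e-01  a ← 102.103516 − (+1.069e-05/-3.830e-01) = 102.103544
iter 4: u=0.813321  f(a)=+4.604e-12  f'(a)=-3.830e-01  a ← 102.103544 − (+4.604e-12/-3.830e-01) = 102.103544
converged: |Δa| < 1e-12 after 4 iterations
sag = a·(cosh(S/(2a)) − 1) = 102.103544·(cosh(0.813321) − 1) = 35.673427
T_max/T_min = cosh(S/(2a)) = 1.349385

a=102.104 sag=35.673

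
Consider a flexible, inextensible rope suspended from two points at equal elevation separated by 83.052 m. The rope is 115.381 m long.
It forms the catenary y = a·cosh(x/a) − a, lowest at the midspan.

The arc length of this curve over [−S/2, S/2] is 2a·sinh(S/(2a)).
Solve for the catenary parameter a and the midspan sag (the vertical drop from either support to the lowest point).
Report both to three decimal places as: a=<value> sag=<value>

seed: a₀ = √(S³/(24(L−S))) = √(83.052³/(24·32.329)) = 27.172111
iter 1: u=1.528258  f(a)=+3.992e+00  f'(a)=-2.984e+00  a ← 27.172111 − (+3.992e+00/-2.984e+00) = 28.510101
iter 2: u=1.456536  f(a)=+3.138e-01  f'(a)=-2.532e+00  a ← 28.510101 − (+3.138e-01/-2.532e+00) = 28.634067
iter 3: u=1.450231  f(a)=+2.305e-03  f'(a)=-2.494e+00  a ← 28.634067 − (+2.305e-03/-2.494e+00) = 28.634991
iter 4: u=1.450184  f(a)=+1.263e-07  f'(a)=-2.494e+00  a ← 28.634991 − (+1.263e-07/-2.494e+00) = 28.634991
iter 5: u=1.450184  f(a)=-2.842e-14  f'(a)=-2.494e+00  a ← 28.634991 − (-2.842e-14/-2.494e+00) = 28.634991
converged: |Δa| < 1e-12 after 5 iterations
sag = a·(cosh(S/(2a)) − 1) = 28.634991·(cosh(1.450184) − 1) = 35.771192
T_max/T_min = cosh(S/(2a)) = 2.249213

a=28.635 sag=35.771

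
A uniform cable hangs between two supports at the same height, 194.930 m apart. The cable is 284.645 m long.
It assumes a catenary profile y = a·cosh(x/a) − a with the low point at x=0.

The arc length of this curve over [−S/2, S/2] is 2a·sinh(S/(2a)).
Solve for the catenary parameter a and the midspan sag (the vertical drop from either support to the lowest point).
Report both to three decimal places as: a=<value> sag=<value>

seed: a₀ = √(S³/(24(L−S))) = √(194.930³/(24·89.715)) = 58.651601
iter 1: u=1.661762  f(a)=+1.323e+01  f'(a)=-3.992e+00  a ← 58.651601 − (+1.323e+01/-3.992e+00) = 61.966844
iter 2: u=1.572857  f(a)=+1.205e+00  f'(a)=-3.295e+00  a ← 61.966844 − (+1.205e+00/-3.295e+00) = 62.332520
iter 3: u=1.563630  f(a)=+1.220e-02  f'(a)=-3.229e+00  a ← 62.332520 − (+1.220e-02/-3.229e+00) = 62.336299
iter 4: u=1.563535  f(a)=+1.279e-06  f'(a)=-3.228e+00  a ← 62.336299 − (+1.279e-06/-3.228e+00) = 62.336299
iter 5: u=1.563535  f(a)=+0.000e+00  f'(a)=-3.228e+00  a ← 62.336299 − (+0.000e+00/-3.228e+00) = 62.336299
converged: |Δa| < 1e-12 after 5 iterations
sag = a·(cosh(S/(2a)) − 1) = 62.336299·(cosh(1.563535) − 1) = 93.039079
T_max/T_min = cosh(S/(2a)) = 2.492535

a=62.336 sag=93.039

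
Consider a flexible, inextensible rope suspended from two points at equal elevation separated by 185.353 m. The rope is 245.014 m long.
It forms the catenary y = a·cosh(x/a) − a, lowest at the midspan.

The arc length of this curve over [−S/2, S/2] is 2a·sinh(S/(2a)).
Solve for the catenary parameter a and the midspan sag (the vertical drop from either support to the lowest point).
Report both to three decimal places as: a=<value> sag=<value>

a=69.695 sag=71.249

seed: a₀ = √(S³/(24(L−S))) = √(185.353³/(24·59.661)) = 66.688131
iter 1: u=1.389700  f(a)=+6.033e+00  f'(a)=-2.160e+00  a ← 66.688131 − (+6.033e+00/-2.160e+00) = 69.481912
iter 2: u=1.333822  f(a)=+3.998e-01  f'(a)=-1.882e+00  a ← 69.481912 − (+3.998e-01/-1.882e+00) = 69.694377
iter 3: u=1.329756  f(a)=+2.032e-03  f'(a)=-1.863e+00  a ← 69.694377 − (+2.032e-03/-1.863e+00) = 69.695468
iter 4: u=1.329735  f(a)=+5.306e-08  f'(a)=-1.863e+00  a ← 69.695468 − (+5.306e-08/-1.863e+00) = 69.695468
iter 5: u=1.329735  f(a)=+5.684e-14  f'(a)=-1.863e+00  a ← 69.695468 − (+5.684e-14/-1.863e+00) = 69.695468
converged: |Δa| < 1e-12 after 5 iterations
sag = a·(cosh(S/(2a)) − 1) = 69.695468·(cosh(1.329735) − 1) = 71.249285
T_max/T_min = cosh(S/(2a)) = 2.022294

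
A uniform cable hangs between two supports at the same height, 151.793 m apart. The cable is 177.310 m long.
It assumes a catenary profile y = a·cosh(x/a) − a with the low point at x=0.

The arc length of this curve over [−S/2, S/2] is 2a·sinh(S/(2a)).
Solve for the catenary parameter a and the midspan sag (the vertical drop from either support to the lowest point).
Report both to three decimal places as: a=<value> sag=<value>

a=77.407 sag=40.285

seed: a₀ = √(S³/(24(L−S))) = √(151.793³/(24·25.517)) = 75.571351
iter 1: u=1.004303  f(a)=+1.318e+00  f'(a)=-7.459e-01  a ← 75.571351 − (+1.318e+00/-7.459e-01) = 77.338551
iter 2: u=0.981354  f(a)=+4.766e-02  f'(a)=-6.929e-01  a ← 77.338551 − (+4.766e-02/-6.929e-01) = 77.407331
iter 3: u=0.980482  f(a)=+6.746e-05  f'(a)=-6.909e-01  a ← 77.407331 − (+6.746e-05/-6.909e-01) = 77.407428
iter 4: u=0.980481  f(a)=+1.356e-10  f'(a)=-6.909e-01  a ← 77.407428 − (+1.356e-10/-6.909e-01) = 77.407428
iter 5: u=0.980481  f(a)=-5.684e-14  f'(a)=-6.909e-01  a ← 77.407428 − (-5.684e-14/-6.909e-01) = 77.407428
converged: |Δa| < 1e-12 after 5 iterations
sag = a·(cosh(S/(2a)) − 1) = 77.407428·(cosh(0.980481) − 1) = 40.285473
T_max/T_min = cosh(S/(2a)) = 1.520434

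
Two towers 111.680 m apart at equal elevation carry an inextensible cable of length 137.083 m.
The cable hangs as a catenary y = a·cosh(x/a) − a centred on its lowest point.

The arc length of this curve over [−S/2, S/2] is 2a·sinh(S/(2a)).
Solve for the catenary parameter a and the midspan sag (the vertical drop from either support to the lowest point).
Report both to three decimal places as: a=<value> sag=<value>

seed: a₀ = √(S³/(24(L−S))) = √(111.680³/(24·25.403)) = 47.798579
iter 1: u=1.168236  f(a)=+1.791e+00  f'(a)=-1.215e+00  a ← 47.798579 − (+1.791e+00/-1.215e+00) = 49.272267
iter 2: u=1.133295  f(a)=+8.616e-02  f'(a)=-1.101e+00  a ← 49.272267 − (+8.616e-02/-1.101e+00) = 49.350533
iter 3: u=1.131497  f(a)=+2.217e-04  f'(a)=-1.095e+00  a ← 49.350533 − (+2.217e-04/-1.095e+00) = 49.350735
iter 4: u=1.131493  f(a)=+1.477e-09  f'(a)=-1.095e+00  a ← 49.350735 − (+1.477e-09/-1.095e+00) = 49.350735
iter 5: u=1.131493  f(a)=+0.000e+00  f'(a)=-1.095e+00  a ← 49.350735 − (+0.000e+00/-1.095e+00) = 49.350735
converged: |Δa| < 1e-12 after 5 iterations
sag = a·(cosh(S/(2a)) − 1) = 49.350735·(cosh(1.131493) − 1) = 35.108914
T_max/T_min = cosh(S/(2a)) = 1.711416

a=49.351 sag=35.109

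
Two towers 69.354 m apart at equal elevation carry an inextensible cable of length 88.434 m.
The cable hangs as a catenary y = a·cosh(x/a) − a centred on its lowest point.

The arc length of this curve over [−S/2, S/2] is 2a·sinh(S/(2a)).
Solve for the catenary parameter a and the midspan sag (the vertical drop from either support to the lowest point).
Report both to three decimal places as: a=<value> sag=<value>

a=28.041 sag=24.318

seed: a₀ = √(S³/(24(L−S))) = √(69.354³/(24·19.080)) = 26.990595
iter 1: u=1.284781  f(a)=+1.638e+00  f'(a)=-1.661e+00  a ← 26.990595 − (+1.638e+00/-1.661e+00) = 27.976555
iter 2: u=1.239502  f(a)=+9.404e-02  f'(a)=-1.476e+00  a ← 27.976555 − (+9.404e-02/-1.476e+00) = 28.040282
iter 3: u=1.236685  f(a)=+3.517e-04  f'(a)=-1.465e+00  a ← 28.040282 − (+3.517e-04/-1.465e+00) = 28.040522
iter 4: u=1.236675  f(a)=+4.959e-09  f'(a)=-1.465e+00  a ← 28.040522 − (+4.959e-09/-1.465e+00) = 28.040522
iter 5: u=1.236675  f(a)=+1.421e-14  f'(a)=-1.465e+00  a ← 28.040522 − (+1.421e-14/-1.465e+00) = 28.040522
converged: |Δa| < 1e-12 after 5 iterations
sag = a·(cosh(S/(2a)) − 1) = 28.040522·(cosh(1.236675) − 1) = 24.317992
T_max/T_min = cosh(S/(2a)) = 1.867245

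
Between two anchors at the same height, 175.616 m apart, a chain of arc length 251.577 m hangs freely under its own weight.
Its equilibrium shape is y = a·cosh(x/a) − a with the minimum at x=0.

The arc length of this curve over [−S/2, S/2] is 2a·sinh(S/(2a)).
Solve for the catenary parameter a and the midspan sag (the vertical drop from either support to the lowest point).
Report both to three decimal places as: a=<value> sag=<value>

seed: a₀ = √(S³/(24(L−S))) = √(175.616³/(24·75.961)) = 54.506107
iter 1: u=1.610975  f(a)=+1.049e+01  f'(a)=-3.581e+00  a ← 54.506107 − (+1.049e+01/-3.581e+00) = 57.435036
iter 2: u=1.528823  f(a)=+9.047e-01  f'(a)=-2.988e+00  a ← 57.435036 − (+9.047e-01/-2.988e+00) = 57.737873
iter 3: u=1.520804  f(a)=+8.136e-03  f'(a)=-2.934e+00  a ← 57.737873 − (+8.136e-03/-2.934e+00) = 57.740647
iter 4: u=1.520731  f(a)=+6.711e-07  f'(a)=-2.934e+00  a ← 57.740647 − (+6.711e-07/-2.934e+00) = 57.740647
iter 5: u=1.520731  f(a)=-2.842e-14  f'(a)=-2.934e+00  a ← 57.740647 − (-2.842e-14/-2.934e+00) = 57.740647
converged: |Δa| < 1e-12 after 5 iterations
sag = a·(cosh(S/(2a)) − 1) = 57.740647·(cosh(1.520731) − 1) = 80.667189
T_max/T_min = cosh(S/(2a)) = 2.397061

a=57.741 sag=80.667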